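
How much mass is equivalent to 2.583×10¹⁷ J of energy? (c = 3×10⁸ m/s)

From E = mc², we get m = E/c²
c² = (3×10⁸)² = 9×10¹⁶ m²/s²
m = 2.583×10¹⁷ / 9×10¹⁶ = 2.870 kg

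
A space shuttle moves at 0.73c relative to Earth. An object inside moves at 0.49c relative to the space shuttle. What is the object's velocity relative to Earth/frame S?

u = (u' + v)/(1 + u'v/c²)
Numerator: 0.49 + 0.73 = 1.22
Denominator: 1 + 0.3577 = 1.3577
u = 1.22/1.3577 = 0.8986c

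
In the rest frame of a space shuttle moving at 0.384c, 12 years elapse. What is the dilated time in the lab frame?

Proper time Δt₀ = 12 years
γ = 1/√(1 - 0.384²) = 1.083
Δt = γΔt₀ = 1.083 × 12 = 13.00 years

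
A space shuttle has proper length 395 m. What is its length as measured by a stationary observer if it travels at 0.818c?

Proper length L₀ = 395 m
γ = 1/√(1 - 0.818²) = 1.7385
L = L₀/γ = 395/1.7385 = 227.2 m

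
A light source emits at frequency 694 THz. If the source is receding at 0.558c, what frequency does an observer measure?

β = v/c = 0.558
(1-β)/(1+β) = 0.442/1.558 = 0.2837
Doppler factor = √(0.2837) = 0.5326
f_obs = 694 × 0.5326 = 369.6 THz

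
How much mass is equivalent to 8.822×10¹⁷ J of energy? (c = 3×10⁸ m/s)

From E = mc², we get m = E/c²
c² = (3×10⁸)² = 9×10¹⁶ m²/s²
m = 8.822×10¹⁷ / 9×10¹⁶ = 9.802 kg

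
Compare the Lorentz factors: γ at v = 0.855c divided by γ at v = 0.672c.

γ₁ = 1/√(1 - 0.855²) = 1.928
γ₂ = 1/√(1 - 0.672²) = 1.350
γ₁/γ₂ = 1.928/1.350 = 1.428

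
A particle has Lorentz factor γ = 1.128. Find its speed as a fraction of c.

From γ = 1/√(1 - v²/c²):
1/γ² = 1/1.128² = 0.7859
v²/c² = 1 - 0.7859 = 0.2141
v/c = √(0.2141) = 0.4627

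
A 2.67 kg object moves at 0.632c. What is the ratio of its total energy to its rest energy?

E = γmc², E₀ = mc²
E/E₀ = γ = 1/√(1 - 0.632²) = 1.290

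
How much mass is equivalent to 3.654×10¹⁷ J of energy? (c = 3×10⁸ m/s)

From E = mc², we get m = E/c²
c² = (3×10⁸)² = 9×10¹⁶ m²/s²
m = 3.654×10¹⁷ / 9×10¹⁶ = 4.060 kg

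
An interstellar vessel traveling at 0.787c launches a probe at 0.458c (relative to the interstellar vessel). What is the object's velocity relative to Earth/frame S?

u = (u' + v)/(1 + u'v/c²)
Numerator: 0.458 + 0.787 = 1.245
Denominator: 1 + 0.360446 = 1.360446
u = 1.245/1.360446 = 0.9151c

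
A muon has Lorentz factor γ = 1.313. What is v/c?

From γ = 1/√(1 - v²/c²):
1/γ² = 1/1.313² = 0.5801
v²/c² = 1 - 0.5801 = 0.4199
v/c = √(0.4199) = 0.6480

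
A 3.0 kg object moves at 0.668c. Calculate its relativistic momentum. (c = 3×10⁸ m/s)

γ = 1/√(1 - 0.668²) = 1.3438
v = 0.668 × 3×10⁸ = 2.004×10⁸ m/s
p = γmv = 1.3438 × 3.0 × 2.004×10⁸ = 8.079×10⁸ kg·m/s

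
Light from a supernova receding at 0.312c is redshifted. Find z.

β = 0.312
(1+β)/(1-β) = 1.312/0.688 = 1.907
√(1.907) = 1.3809
z = 1.3809 - 1 = 0.3809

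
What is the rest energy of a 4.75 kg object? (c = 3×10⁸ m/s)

c² = (3×10⁸)² = 9.000×10¹⁶ m²/s²
E₀ = mc² = 4.75 × 9.000×10¹⁶ = 4.275×10¹⁷ J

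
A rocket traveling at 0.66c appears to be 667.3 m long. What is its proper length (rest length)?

Contracted length L = 667.3 m
γ = 1/√(1 - 0.66²) = 1.331
L₀ = γL = 1.331 × 667.3 = 888.2 m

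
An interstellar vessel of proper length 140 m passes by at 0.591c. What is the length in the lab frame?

Proper length L₀ = 140 m
γ = 1/√(1 - 0.591²) = 1.240
L = L₀/γ = 140/1.240 = 112.9 m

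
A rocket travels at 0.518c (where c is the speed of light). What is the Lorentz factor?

v/c = 0.518, so (v/c)² = 0.268324
1 - (v/c)² = 0.731676
γ = 1/√(0.731676) = 1.169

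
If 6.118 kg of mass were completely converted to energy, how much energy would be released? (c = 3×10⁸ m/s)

Using E = mc²:
c² = (3×10⁸)² = 9×10¹⁶ m²/s²
E = 6.118 × 9×10¹⁶ = 5.506×10¹⁷ J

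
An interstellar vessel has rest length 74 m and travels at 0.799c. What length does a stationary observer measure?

Proper length L₀ = 74 m
γ = 1/√(1 - 0.799²) = 1.663
L = L₀/γ = 74/1.663 = 44.50 m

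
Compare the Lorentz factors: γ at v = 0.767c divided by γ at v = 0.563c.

γ₁ = 1/√(1 - 0.767²) = 1.558
γ₂ = 1/√(1 - 0.563²) = 1.210
γ₁/γ₂ = 1.558/1.210 = 1.288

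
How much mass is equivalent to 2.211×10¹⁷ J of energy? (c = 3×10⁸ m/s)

From E = mc², we get m = E/c²
c² = (3×10⁸)² = 9×10¹⁶ m²/s²
m = 2.211×10¹⁷ / 9×10¹⁶ = 2.457 kg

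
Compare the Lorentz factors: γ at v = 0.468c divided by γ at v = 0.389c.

γ₁ = 1/√(1 - 0.468²) = 1.1316
γ₂ = 1/√(1 - 0.389²) = 1.0855
γ₁/γ₂ = 1.1316/1.0855 = 1.042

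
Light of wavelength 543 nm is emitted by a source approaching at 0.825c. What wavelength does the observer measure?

β = 0.825
Wavelength Doppler factor = √(0.175/1.825) = √(0.09589) = 0.30966
λ_obs = 543 × 0.30966 = 168.1 nm (blueshift)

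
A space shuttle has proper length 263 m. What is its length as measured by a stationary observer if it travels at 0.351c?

Proper length L₀ = 263 m
γ = 1/√(1 - 0.351²) = 1.068
L = L₀/γ = 263/1.068 = 246.3 m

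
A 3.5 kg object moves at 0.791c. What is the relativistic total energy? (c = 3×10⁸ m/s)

γ = 1/√(1 - 0.791²) = 1.6345
mc² = 3.5 × (3×10⁸)² = 3.150×10¹⁷ J
E = γmc² = 1.6345 × 3.150×10¹⁷ = 5.149×10¹⁷ J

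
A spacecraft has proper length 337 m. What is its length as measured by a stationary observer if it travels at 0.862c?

Proper length L₀ = 337 m
γ = 1/√(1 - 0.862²) = 1.973
L = L₀/γ = 337/1.973 = 170.8 m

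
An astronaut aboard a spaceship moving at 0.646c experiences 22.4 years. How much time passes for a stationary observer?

Proper time Δt₀ = 22.4 years
γ = 1/√(1 - 0.646²) = 1.310
Δt = γΔt₀ = 1.310 × 22.4 = 29.34 years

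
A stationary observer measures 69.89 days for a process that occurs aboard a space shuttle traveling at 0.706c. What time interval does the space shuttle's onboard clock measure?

Dilated time Δt = 69.89 days
γ = 1/√(1 - 0.706²) = 1.412
Δt₀ = Δt/γ = 69.89/1.412 = 49.50 days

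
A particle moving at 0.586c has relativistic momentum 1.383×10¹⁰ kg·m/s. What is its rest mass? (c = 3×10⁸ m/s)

γ = 1/√(1 - 0.586²) = 1.234
v = 0.586 × 3×10⁸ = 1.758×10⁸ m/s
m = p/(γv) = 1.383×10¹⁰/(1.234 × 1.758×10⁸) = 63.75 kg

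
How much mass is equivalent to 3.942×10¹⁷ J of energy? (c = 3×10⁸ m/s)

From E = mc², we get m = E/c²
c² = (3×10⁸)² = 9×10¹⁶ m²/s²
m = 3.942×10¹⁷ / 9×10¹⁶ = 4.380 kg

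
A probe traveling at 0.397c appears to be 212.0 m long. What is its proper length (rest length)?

Contracted length L = 212.0 m
γ = 1/√(1 - 0.397²) = 1.0895
L₀ = γL = 1.0895 × 212.0 = 231.0 m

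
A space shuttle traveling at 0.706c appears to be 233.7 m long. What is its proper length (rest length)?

Contracted length L = 233.7 m
γ = 1/√(1 - 0.706²) = 1.412
L₀ = γL = 1.412 × 233.7 = 330.0 m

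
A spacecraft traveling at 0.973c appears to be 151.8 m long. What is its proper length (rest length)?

Contracted length L = 151.8 m
γ = 1/√(1 - 0.973²) = 4.333
L₀ = γL = 4.333 × 151.8 = 657.7 m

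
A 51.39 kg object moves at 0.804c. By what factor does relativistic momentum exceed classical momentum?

p_rel = γmv, p_class = mv
Ratio = γ = 1/√(1 - 0.804²) = 1.682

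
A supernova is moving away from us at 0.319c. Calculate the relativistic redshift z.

β = 0.319
(1+β)/(1-β) = 1.319/0.681 = 1.9369
√(1.9369) = 1.3917
z = 1.3917 - 1 = 0.3917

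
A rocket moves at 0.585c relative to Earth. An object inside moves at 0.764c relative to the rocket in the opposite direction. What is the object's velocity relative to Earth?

Object's velocity in rocket frame is u' = -0.764c
u = (u' + v)/(1 + u'v/c²) = (v - 0.764)/(1 - 0.764·v/c²)
Numerator: 0.585 - 0.764 = -0.179
Denominator: 1 - 0.44694 = 0.55306
u = -0.179/0.55306 = -0.3237c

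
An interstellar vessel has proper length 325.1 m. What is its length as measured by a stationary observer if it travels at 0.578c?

Proper length L₀ = 325.1 m
γ = 1/√(1 - 0.578²) = 1.2254
L = L₀/γ = 325.1/1.2254 = 265.3 m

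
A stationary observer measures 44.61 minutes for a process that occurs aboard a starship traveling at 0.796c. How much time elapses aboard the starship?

Dilated time Δt = 44.61 minutes
γ = 1/√(1 - 0.796²) = 1.652
Δt₀ = Δt/γ = 44.61/1.652 = 27.00 minutes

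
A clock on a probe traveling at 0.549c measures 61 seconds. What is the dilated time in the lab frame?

Proper time Δt₀ = 61 seconds
γ = 1/√(1 - 0.549²) = 1.1964
Δt = γΔt₀ = 1.1964 × 61 = 72.98 seconds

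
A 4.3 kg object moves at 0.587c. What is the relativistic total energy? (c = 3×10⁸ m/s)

γ = 1/√(1 - 0.587²) = 1.2352
mc² = 4.3 × (3×10⁸)² = 3.870×10¹⁷ J
E = γmc² = 1.2352 × 3.870×10¹⁷ = 4.780×10¹⁷ J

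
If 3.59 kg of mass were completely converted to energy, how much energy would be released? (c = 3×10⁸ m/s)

Using E = mc²:
c² = (3×10⁸)² = 9×10¹⁶ m²/s²
E = 3.59 × 9×10¹⁶ = 3.231×10¹⁷ J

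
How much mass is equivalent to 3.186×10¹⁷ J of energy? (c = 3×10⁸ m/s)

From E = mc², we get m = E/c²
c² = (3×10⁸)² = 9×10¹⁶ m²/s²
m = 3.186×10¹⁷ / 9×10¹⁶ = 3.540 kg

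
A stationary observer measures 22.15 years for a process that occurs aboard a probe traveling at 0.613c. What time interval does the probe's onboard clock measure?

Dilated time Δt = 22.15 years
γ = 1/√(1 - 0.613²) = 1.266
Δt₀ = Δt/γ = 22.15/1.266 = 17.50 years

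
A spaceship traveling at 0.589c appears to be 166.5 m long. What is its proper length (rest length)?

Contracted length L = 166.5 m
γ = 1/√(1 - 0.589²) = 1.237
L₀ = γL = 1.237 × 166.5 = 206.0 m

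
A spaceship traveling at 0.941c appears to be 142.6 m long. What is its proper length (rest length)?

Contracted length L = 142.6 m
γ = 1/√(1 - 0.941²) = 2.955
L₀ = γL = 2.955 × 142.6 = 421.4 m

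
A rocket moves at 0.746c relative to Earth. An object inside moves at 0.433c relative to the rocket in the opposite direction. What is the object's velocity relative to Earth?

Object's velocity in rocket frame is u' = -0.433c
u = (u' + v)/(1 + u'v/c²) = (v - 0.433)/(1 - 0.433·v/c²)
Numerator: 0.746 - 0.433 = 0.313
Denominator: 1 - 0.323018 = 0.676982
u = 0.313/0.676982 = 0.4623c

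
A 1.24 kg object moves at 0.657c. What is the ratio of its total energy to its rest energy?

E = γmc², E₀ = mc²
E/E₀ = γ = 1/√(1 - 0.657²) = 1.326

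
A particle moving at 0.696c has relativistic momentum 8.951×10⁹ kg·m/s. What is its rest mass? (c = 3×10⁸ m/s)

γ = 1/√(1 - 0.696²) = 1.3927
v = 0.696 × 3×10⁸ = 2.088×10⁸ m/s
m = p/(γv) = 8.951×10⁹/(1.3927 × 2.088×10⁸) = 30.78 kg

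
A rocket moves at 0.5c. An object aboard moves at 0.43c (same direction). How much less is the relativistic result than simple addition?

Classical: u' + v = 0.43 + 0.5 = 0.93c
Relativistic: u = (0.43 + 0.5)/(1 + 0.215) = 0.93/1.215 = 0.7654c
Difference: 0.93 - 0.7654 = 0.1646c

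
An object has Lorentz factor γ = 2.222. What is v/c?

From γ = 1/√(1 - v²/c²):
1/γ² = 1/2.222² = 0.2025
v²/c² = 1 - 0.2025 = 0.7975
v/c = √(0.7975) = 0.8930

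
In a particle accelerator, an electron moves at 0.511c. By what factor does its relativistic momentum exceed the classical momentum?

p_rel = γmv, p_class = mv
Ratio = γ = 1/√(1 - 0.511²)
= 1/√(0.738879) = 1.163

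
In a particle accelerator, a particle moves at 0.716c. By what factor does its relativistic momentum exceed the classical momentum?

p_rel = γmv, p_class = mv
Ratio = γ = 1/√(1 - 0.716²)
= 1/√(0.487344) = 1.432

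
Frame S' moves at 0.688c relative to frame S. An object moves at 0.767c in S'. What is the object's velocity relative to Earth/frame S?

u = (u' + v)/(1 + u'v/c²)
Numerator: 0.767 + 0.688 = 1.455
Denominator: 1 + 0.527696 = 1.527696
u = 1.455/1.527696 = 0.9524c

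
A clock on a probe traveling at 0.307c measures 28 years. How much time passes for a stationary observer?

Proper time Δt₀ = 28 years
γ = 1/√(1 - 0.307²) = 1.0507
Δt = γΔt₀ = 1.0507 × 28 = 29.42 years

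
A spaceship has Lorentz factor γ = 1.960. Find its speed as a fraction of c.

From γ = 1/√(1 - v²/c²):
1/γ² = 1/1.960² = 0.2603
v²/c² = 1 - 0.2603 = 0.7397
v/c = √(0.7397) = 0.8601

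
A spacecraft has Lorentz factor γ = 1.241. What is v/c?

From γ = 1/√(1 - v²/c²):
1/γ² = 1/1.241² = 0.6493
v²/c² = 1 - 0.6493 = 0.3507
v/c = √(0.3507) = 0.5922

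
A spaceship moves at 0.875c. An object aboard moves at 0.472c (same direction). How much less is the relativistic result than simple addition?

Classical: u' + v = 0.472 + 0.875 = 1.347c
Relativistic: u = (0.472 + 0.875)/(1 + 0.413) = 1.347/1.413 = 0.9533c
Difference: 1.347 - 0.9533 = 0.3937c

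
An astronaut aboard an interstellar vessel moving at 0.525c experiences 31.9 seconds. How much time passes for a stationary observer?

Proper time Δt₀ = 31.9 seconds
γ = 1/√(1 - 0.525²) = 1.175
Δt = γΔt₀ = 1.175 × 31.9 = 37.48 seconds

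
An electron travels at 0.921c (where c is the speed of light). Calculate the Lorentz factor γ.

v/c = 0.921, so (v/c)² = 0.848241
1 - (v/c)² = 0.151759
γ = 1/√(0.151759) = 2.567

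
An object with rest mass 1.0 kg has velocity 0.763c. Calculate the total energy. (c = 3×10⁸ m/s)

γ = 1/√(1 - 0.763²) = 1.547
mc² = 1.0 × (3×10⁸)² = 9.000×10¹⁶ J
E = γmc² = 1.547 × 9.000×10¹⁶ = 1.392×10¹⁷ J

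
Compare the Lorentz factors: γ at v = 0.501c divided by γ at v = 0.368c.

γ₁ = 1/√(1 - 0.501²) = 1.155
γ₂ = 1/√(1 - 0.368²) = 1.075
γ₁/γ₂ = 1.155/1.075 = 1.074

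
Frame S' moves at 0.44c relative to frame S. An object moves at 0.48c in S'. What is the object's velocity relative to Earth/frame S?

u = (u' + v)/(1 + u'v/c²)
Numerator: 0.48 + 0.44 = 0.92
Denominator: 1 + 0.2112 = 1.2112
u = 0.92/1.2112 = 0.7596c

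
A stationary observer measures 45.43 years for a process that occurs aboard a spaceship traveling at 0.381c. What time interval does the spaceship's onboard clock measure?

Dilated time Δt = 45.43 years
γ = 1/√(1 - 0.381²) = 1.0816
Δt₀ = Δt/γ = 45.43/1.0816 = 42.00 years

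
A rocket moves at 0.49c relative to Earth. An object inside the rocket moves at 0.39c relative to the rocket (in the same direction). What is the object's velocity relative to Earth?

u = (u' + v)/(1 + u'v/c²)
Numerator: 0.39 + 0.49 = 0.88
Denominator: 1 + 0.1911 = 1.1911
u = 0.88/1.1911 = 0.7388c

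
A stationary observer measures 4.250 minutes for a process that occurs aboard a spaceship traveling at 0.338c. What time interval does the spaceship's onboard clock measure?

Dilated time Δt = 4.250 minutes
γ = 1/√(1 - 0.338²) = 1.0625
Δt₀ = Δt/γ = 4.250/1.0625 = 4.000 minutes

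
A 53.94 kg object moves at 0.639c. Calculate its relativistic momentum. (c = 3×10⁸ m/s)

γ = 1/√(1 - 0.639²) = 1.300
v = 0.639 × 3×10⁸ = 1.917×10⁸ m/s
p = γmv = 1.300 × 53.94 × 1.917×10⁸ = 1.344×10¹⁰ kg·m/s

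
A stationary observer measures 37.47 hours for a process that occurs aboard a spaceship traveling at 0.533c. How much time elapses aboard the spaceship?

Dilated time Δt = 37.47 hours
γ = 1/√(1 - 0.533²) = 1.182
Δt₀ = Δt/γ = 37.47/1.182 = 31.70 hours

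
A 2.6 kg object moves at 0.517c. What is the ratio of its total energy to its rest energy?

E = γmc², E₀ = mc²
E/E₀ = γ = 1/√(1 - 0.517²) = 1.168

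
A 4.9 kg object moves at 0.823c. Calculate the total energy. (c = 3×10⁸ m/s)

γ = 1/√(1 - 0.823²) = 1.76044
mc² = 4.9 × (3×10⁸)² = 4.410×10¹⁷ J
E = γmc² = 1.76044 × 4.410×10¹⁷ = 7.764×10¹⁷ J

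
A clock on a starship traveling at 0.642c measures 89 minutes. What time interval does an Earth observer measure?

Proper time Δt₀ = 89 minutes
γ = 1/√(1 - 0.642²) = 1.304
Δt = γΔt₀ = 1.304 × 89 = 116.1 minutes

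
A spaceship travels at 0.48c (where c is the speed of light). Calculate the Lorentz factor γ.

v/c = 0.48, so (v/c)² = 0.2304
1 - (v/c)² = 0.7696
γ = 1/√(0.7696) = 1.140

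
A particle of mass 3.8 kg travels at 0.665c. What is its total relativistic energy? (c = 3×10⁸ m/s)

γ = 1/√(1 - 0.665²) = 1.339
mc² = 3.8 × (3×10⁸)² = 3.420×10¹⁷ J
E = γmc² = 1.339 × 3.420×10¹⁷ = 4.579×10¹⁷ J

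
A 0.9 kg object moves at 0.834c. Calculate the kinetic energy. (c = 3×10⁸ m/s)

γ = 1/√(1 - 0.834²) = 1.8124
γ - 1 = 0.8124
KE = (γ-1)mc² = 0.8124 × 0.9 × (3×10⁸)² = 6.580×10¹⁶ J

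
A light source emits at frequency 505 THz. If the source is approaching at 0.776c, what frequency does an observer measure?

β = v/c = 0.776
(1+β)/(1-β) = 1.776/0.224 = 7.929
Doppler factor = √(7.929) = 2.816
f_obs = 505 × 2.816 = 1422 THz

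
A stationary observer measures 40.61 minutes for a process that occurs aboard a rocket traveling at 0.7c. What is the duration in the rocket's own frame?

Dilated time Δt = 40.61 minutes
γ = 1/√(1 - 0.7²) = 1.4003
Δt₀ = Δt/γ = 40.61/1.4003 = 29.00 minutes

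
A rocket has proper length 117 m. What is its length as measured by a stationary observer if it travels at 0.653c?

Proper length L₀ = 117 m
γ = 1/√(1 - 0.653²) = 1.3204
L = L₀/γ = 117/1.3204 = 88.61 m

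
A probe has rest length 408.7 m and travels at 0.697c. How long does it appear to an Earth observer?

Proper length L₀ = 408.7 m
γ = 1/√(1 - 0.697²) = 1.3946
L = L₀/γ = 408.7/1.3946 = 293.1 m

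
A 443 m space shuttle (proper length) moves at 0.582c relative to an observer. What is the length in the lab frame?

Proper length L₀ = 443 m
γ = 1/√(1 - 0.582²) = 1.230
L = L₀/γ = 443/1.230 = 360.2 m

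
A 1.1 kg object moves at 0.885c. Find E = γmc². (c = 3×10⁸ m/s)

γ = 1/√(1 - 0.885²) = 2.1478
mc² = 1.1 × (3×10⁸)² = 9.900×10¹⁶ J
E = γmc² = 2.1478 × 9.900×10¹⁶ = 2.126×10¹⁷ J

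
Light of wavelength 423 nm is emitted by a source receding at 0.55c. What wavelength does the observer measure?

β = 0.55
Wavelength Doppler factor = √(1.55/0.45) = √(3.444) = 1.856
λ_obs = 423 × 1.856 = 785.1 nm (redshift)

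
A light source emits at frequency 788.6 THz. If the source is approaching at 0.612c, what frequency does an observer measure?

β = v/c = 0.612
(1+β)/(1-β) = 1.612/0.388 = 4.155
Doppler factor = √(4.155) = 2.038
f_obs = 788.6 × 2.038 = 1607 THz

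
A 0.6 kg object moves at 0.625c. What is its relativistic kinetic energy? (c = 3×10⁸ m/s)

γ = 1/√(1 - 0.625²) = 1.28103
γ - 1 = 0.28103
KE = (γ-1)mc² = 0.28103 × 0.6 × (3×10⁸)² = 1.518×10¹⁶ J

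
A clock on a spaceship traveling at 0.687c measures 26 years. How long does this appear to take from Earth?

Proper time Δt₀ = 26 years
γ = 1/√(1 - 0.687²) = 1.376
Δt = γΔt₀ = 1.376 × 26 = 35.78 years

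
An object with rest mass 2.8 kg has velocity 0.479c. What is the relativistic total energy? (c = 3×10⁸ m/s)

γ = 1/√(1 - 0.479²) = 1.1392
mc² = 2.8 × (3×10⁸)² = 2.520×10¹⁷ J
E = γmc² = 1.1392 × 2.520×10¹⁷ = 2.871×10¹⁷ J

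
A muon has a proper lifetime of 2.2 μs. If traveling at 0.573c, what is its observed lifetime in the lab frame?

Proper lifetime τ₀ = 2.2 μs
γ = 1/√(1 - 0.573²) = 1.220
τ = γτ₀ = 1.220 × 2.2 μs = 2.684 μs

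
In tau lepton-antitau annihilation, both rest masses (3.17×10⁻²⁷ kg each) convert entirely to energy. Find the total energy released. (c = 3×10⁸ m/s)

Both particles have the same rest mass, so total mass = 2m
E = 2m·c² = 2 × 3.17×10⁻²⁷ × (3×10⁸)²
= 2 × 3.17×10⁻²⁷ × 9×10¹⁶
= 5.706×10⁻¹⁰ J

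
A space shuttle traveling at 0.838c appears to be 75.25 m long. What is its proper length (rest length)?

Contracted length L = 75.25 m
γ = 1/√(1 - 0.838²) = 1.833
L₀ = γL = 1.833 × 75.25 = 137.9 m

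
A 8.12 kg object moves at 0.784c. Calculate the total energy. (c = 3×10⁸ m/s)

γ = 1/√(1 - 0.784²) = 1.611
mc² = 8.12 × (3×10⁸)² = 7.308×10¹⁷ J
E = γmc² = 1.611 × 7.308×10¹⁷ = 1.177×10¹⁸ J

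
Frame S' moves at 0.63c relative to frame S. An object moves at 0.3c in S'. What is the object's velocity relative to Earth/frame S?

u = (u' + v)/(1 + u'v/c²)
Numerator: 0.3 + 0.63 = 0.93
Denominator: 1 + 0.189 = 1.189
u = 0.93/1.189 = 0.7822c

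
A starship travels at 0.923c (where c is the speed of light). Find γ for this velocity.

v/c = 0.923, so (v/c)² = 0.851929
1 - (v/c)² = 0.148071
γ = 1/√(0.148071) = 2.599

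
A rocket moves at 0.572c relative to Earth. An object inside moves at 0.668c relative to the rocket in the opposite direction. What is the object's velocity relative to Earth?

Object's velocity in rocket frame is u' = -0.668c
u = (u' + v)/(1 + u'v/c²) = (v - 0.668)/(1 - 0.668·v/c²)
Numerator: 0.572 - 0.668 = -0.096
Denominator: 1 - 0.382096 = 0.617904
u = -0.096/0.617904 = -0.1554c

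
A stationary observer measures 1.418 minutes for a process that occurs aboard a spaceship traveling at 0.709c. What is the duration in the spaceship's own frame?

Dilated time Δt = 1.418 minutes
γ = 1/√(1 - 0.709²) = 1.418
Δt₀ = Δt/γ = 1.418/1.418 = 1.000 minutes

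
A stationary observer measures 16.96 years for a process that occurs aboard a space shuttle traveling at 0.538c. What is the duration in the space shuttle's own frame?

Dilated time Δt = 16.96 years
γ = 1/√(1 - 0.538²) = 1.186
Δt₀ = Δt/γ = 16.96/1.186 = 14.30 years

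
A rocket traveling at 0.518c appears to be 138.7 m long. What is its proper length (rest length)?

Contracted length L = 138.7 m
γ = 1/√(1 - 0.518²) = 1.1691
L₀ = γL = 1.1691 × 138.7 = 162.2 m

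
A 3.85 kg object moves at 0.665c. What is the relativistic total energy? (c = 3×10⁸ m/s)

γ = 1/√(1 - 0.665²) = 1.339
mc² = 3.85 × (3×10⁸)² = 3.465×10¹⁷ J
E = γmc² = 1.339 × 3.465×10¹⁷ = 4.640×10¹⁷ J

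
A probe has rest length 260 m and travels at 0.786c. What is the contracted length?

Proper length L₀ = 260 m
γ = 1/√(1 - 0.786²) = 1.618
L = L₀/γ = 260/1.618 = 160.7 m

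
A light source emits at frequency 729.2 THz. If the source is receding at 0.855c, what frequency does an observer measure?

β = v/c = 0.855
(1-β)/(1+β) = 0.145/1.855 = 0.07817
Doppler factor = √(0.07817) = 0.2796
f_obs = 729.2 × 0.2796 = 203.9 THz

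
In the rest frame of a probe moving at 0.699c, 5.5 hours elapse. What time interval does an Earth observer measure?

Proper time Δt₀ = 5.5 hours
γ = 1/√(1 - 0.699²) = 1.3984
Δt = γΔt₀ = 1.3984 × 5.5 = 7.691 hours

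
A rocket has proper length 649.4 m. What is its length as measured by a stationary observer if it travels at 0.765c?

Proper length L₀ = 649.4 m
γ = 1/√(1 - 0.765²) = 1.553
L = L₀/γ = 649.4/1.553 = 418.2 m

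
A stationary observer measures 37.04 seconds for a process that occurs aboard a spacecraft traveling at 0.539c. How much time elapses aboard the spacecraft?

Dilated time Δt = 37.04 seconds
γ = 1/√(1 - 0.539²) = 1.187
Δt₀ = Δt/γ = 37.04/1.187 = 31.20 seconds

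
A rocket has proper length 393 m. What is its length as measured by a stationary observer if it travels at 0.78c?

Proper length L₀ = 393 m
γ = 1/√(1 - 0.78²) = 1.598
L = L₀/γ = 393/1.598 = 245.9 m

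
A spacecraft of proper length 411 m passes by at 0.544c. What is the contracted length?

Proper length L₀ = 411 m
γ = 1/√(1 - 0.544²) = 1.1918
L = L₀/γ = 411/1.1918 = 344.9 m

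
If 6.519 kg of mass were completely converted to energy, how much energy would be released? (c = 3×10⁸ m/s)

Using E = mc²:
c² = (3×10⁸)² = 9×10¹⁶ m²/s²
E = 6.519 × 9×10¹⁶ = 5.867×10¹⁷ J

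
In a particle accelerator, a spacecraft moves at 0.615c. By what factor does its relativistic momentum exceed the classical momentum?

p_rel = γmv, p_class = mv
Ratio = γ = 1/√(1 - 0.615²)
= 1/√(0.621775) = 1.268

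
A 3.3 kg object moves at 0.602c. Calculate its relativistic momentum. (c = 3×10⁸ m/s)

γ = 1/√(1 - 0.602²) = 1.2524
v = 0.602 × 3×10⁸ = 1.806×10⁸ m/s
p = γmv = 1.2524 × 3.3 × 1.806×10⁸ = 7.464×10⁸ kg·m/s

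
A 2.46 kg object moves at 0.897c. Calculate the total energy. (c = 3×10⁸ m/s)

γ = 1/√(1 - 0.897²) = 2.2623
mc² = 2.46 × (3×10⁸)² = 2.214×10¹⁷ J
E = γmc² = 2.2623 × 2.214×10¹⁷ = 5.009×10¹⁷ J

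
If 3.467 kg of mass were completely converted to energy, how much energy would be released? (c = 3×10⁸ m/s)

Using E = mc²:
c² = (3×10⁸)² = 9×10¹⁶ m²/s²
E = 3.467 × 9×10¹⁶ = 3.120×10¹⁷ J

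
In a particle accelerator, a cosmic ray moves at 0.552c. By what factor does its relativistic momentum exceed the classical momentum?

p_rel = γmv, p_class = mv
Ratio = γ = 1/√(1 - 0.552²)
= 1/√(0.695296) = 1.199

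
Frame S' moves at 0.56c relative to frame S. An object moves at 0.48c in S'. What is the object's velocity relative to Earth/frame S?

u = (u' + v)/(1 + u'v/c²)
Numerator: 0.48 + 0.56 = 1.04
Denominator: 1 + 0.2688 = 1.2688
u = 1.04/1.2688 = 0.8197c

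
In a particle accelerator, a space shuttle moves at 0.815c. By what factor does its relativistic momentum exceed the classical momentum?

p_rel = γmv, p_class = mv
Ratio = γ = 1/√(1 - 0.815²)
= 1/√(0.335775) = 1.726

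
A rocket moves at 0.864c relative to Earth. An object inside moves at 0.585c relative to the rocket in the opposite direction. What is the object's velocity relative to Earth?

Object's velocity in rocket frame is u' = -0.585c
u = (u' + v)/(1 + u'v/c²) = (v - 0.585)/(1 - 0.585·v/c²)
Numerator: 0.864 - 0.585 = 0.279
Denominator: 1 - 0.50544 = 0.49456
u = 0.279/0.49456 = 0.5641c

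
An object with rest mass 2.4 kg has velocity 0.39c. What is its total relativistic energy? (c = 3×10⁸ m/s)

γ = 1/√(1 - 0.39²) = 1.086
mc² = 2.4 × (3×10⁸)² = 2.160×10¹⁷ J
E = γmc² = 1.086 × 2.160×10¹⁷ = 2.346×10¹⁷ J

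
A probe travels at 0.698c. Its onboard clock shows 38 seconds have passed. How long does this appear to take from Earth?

Proper time Δt₀ = 38 seconds
γ = 1/√(1 - 0.698²) = 1.3965
Δt = γΔt₀ = 1.3965 × 38 = 53.07 seconds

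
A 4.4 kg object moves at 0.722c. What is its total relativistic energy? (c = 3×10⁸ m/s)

γ = 1/√(1 - 0.722²) = 1.4453
mc² = 4.4 × (3×10⁸)² = 3.960×10¹⁷ J
E = γmc² = 1.4453 × 3.960×10¹⁷ = 5.723×10¹⁷ J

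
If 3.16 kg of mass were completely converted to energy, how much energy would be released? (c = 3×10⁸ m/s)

Using E = mc²:
c² = (3×10⁸)² = 9×10¹⁶ m²/s²
E = 3.16 × 9×10¹⁶ = 2.844×10¹⁷ J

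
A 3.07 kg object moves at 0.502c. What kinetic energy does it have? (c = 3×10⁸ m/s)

γ = 1/√(1 - 0.502²) = 1.15625
γ - 1 = 0.15625
KE = (γ-1)mc² = 0.15625 × 3.07 × (3×10⁸)² = 4.317×10¹⁶ J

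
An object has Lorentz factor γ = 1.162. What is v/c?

From γ = 1/√(1 - v²/c²):
1/γ² = 1/1.162² = 0.7406
v²/c² = 1 - 0.7406 = 0.2594
v/c = √(0.2594) = 0.5093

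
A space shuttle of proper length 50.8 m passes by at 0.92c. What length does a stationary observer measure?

Proper length L₀ = 50.8 m
γ = 1/√(1 - 0.92²) = 2.552
L = L₀/γ = 50.8/2.552 = 19.91 m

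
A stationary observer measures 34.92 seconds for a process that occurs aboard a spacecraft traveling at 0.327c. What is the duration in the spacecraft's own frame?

Dilated time Δt = 34.92 seconds
γ = 1/√(1 - 0.327²) = 1.0582
Δt₀ = Δt/γ = 34.92/1.0582 = 33.00 seconds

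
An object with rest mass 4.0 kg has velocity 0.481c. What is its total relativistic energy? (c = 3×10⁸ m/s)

γ = 1/√(1 - 0.481²) = 1.1406
mc² = 4.0 × (3×10⁸)² = 3.600×10¹⁷ J
E = γmc² = 1.1406 × 3.600×10¹⁷ = 4.106×10¹⁷ J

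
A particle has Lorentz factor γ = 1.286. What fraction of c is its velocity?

From γ = 1/√(1 - v²/c²):
1/γ² = 1/1.286² = 0.60467
v²/c² = 1 - 0.60467 = 0.39533
v/c = √(0.39533) = 0.6288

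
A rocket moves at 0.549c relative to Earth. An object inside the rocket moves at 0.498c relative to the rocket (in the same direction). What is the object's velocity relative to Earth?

u = (u' + v)/(1 + u'v/c²)
Numerator: 0.498 + 0.549 = 1.047
Denominator: 1 + 0.273402 = 1.273402
u = 1.047/1.273402 = 0.8222c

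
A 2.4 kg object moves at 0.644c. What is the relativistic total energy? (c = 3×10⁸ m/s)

γ = 1/√(1 - 0.644²) = 1.307
mc² = 2.4 × (3×10⁸)² = 2.160×10¹⁷ J
E = γmc² = 1.307 × 2.160×10¹⁷ = 2.823×10¹⁷ J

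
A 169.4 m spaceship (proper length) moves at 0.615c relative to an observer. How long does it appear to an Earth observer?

Proper length L₀ = 169.4 m
γ = 1/√(1 - 0.615²) = 1.268
L = L₀/γ = 169.4/1.268 = 133.6 m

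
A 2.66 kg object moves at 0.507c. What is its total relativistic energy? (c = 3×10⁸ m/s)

γ = 1/√(1 - 0.507²) = 1.160
mc² = 2.66 × (3×10⁸)² = 2.394×10¹⁷ J
E = γmc² = 1.160 × 2.394×10¹⁷ = 2.777×10¹⁷ J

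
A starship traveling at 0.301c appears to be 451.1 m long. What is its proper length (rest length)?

Contracted length L = 451.1 m
γ = 1/√(1 - 0.301²) = 1.0486
L₀ = γL = 1.0486 × 451.1 = 473.0 m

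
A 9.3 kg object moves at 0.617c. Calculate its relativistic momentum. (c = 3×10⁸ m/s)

γ = 1/√(1 - 0.617²) = 1.2707
v = 0.617 × 3×10⁸ = 1.851×10⁸ m/s
p = γmv = 1.2707 × 9.3 × 1.851×10⁸ = 2.187×10⁹ kg·m/s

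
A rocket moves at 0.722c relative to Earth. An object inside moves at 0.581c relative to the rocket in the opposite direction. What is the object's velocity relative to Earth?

Object's velocity in rocket frame is u' = -0.581c
u = (u' + v)/(1 + u'v/c²) = (v - 0.581)/(1 - 0.581·v/c²)
Numerator: 0.722 - 0.581 = 0.141
Denominator: 1 - 0.419482 = 0.580518
u = 0.141/0.580518 = 0.2429c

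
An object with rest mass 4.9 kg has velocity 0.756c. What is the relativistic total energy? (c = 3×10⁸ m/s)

γ = 1/√(1 - 0.756²) = 1.5277
mc² = 4.9 × (3×10⁸)² = 4.410×10¹⁷ J
E = γmc² = 1.5277 × 4.410×10¹⁷ = 6.737×10¹⁷ J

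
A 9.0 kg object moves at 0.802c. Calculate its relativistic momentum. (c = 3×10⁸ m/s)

γ = 1/√(1 - 0.802²) = 1.674
v = 0.802 × 3×10⁸ = 2.406×10⁸ m/s
p = γmv = 1.674 × 9.0 × 2.406×10⁸ = 3.625×10⁹ kg·m/s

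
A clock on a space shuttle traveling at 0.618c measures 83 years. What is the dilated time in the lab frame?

Proper time Δt₀ = 83 years
γ = 1/√(1 - 0.618²) = 1.272
Δt = γΔt₀ = 1.272 × 83 = 105.6 years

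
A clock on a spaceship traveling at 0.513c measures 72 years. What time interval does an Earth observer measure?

Proper time Δt₀ = 72 years
γ = 1/√(1 - 0.513²) = 1.165
Δt = γΔt₀ = 1.165 × 72 = 83.88 years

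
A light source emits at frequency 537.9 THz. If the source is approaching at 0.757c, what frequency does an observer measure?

β = v/c = 0.757
(1+β)/(1-β) = 1.757/0.243 = 7.230
Doppler factor = √(7.230) = 2.689
f_obs = 537.9 × 2.689 = 1446 THz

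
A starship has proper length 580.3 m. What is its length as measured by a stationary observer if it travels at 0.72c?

Proper length L₀ = 580.3 m
γ = 1/√(1 - 0.72²) = 1.441
L = L₀/γ = 580.3/1.441 = 402.7 m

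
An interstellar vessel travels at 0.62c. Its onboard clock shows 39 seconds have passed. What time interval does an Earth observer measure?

Proper time Δt₀ = 39 seconds
γ = 1/√(1 - 0.62²) = 1.2745
Δt = γΔt₀ = 1.2745 × 39 = 49.71 seconds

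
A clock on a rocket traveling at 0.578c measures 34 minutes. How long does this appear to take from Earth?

Proper time Δt₀ = 34 minutes
γ = 1/√(1 - 0.578²) = 1.2254
Δt = γΔt₀ = 1.2254 × 34 = 41.66 minutes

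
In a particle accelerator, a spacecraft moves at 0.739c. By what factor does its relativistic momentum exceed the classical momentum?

p_rel = γmv, p_class = mv
Ratio = γ = 1/√(1 - 0.739²)
= 1/√(0.453879) = 1.484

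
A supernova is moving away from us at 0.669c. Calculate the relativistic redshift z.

β = 0.669
(1+β)/(1-β) = 1.669/0.331 = 5.0423
√(5.0423) = 2.246
z = 2.246 - 1 = 1.246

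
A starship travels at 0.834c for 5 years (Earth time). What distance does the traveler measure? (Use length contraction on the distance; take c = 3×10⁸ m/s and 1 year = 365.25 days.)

Earth distance: d = v × t = 0.834c × 5 yr = 3.9479×10¹⁶ m
γ = 1.8124
d' = d/γ = 3.9479×10¹⁶/1.8124 = 2.178×10¹⁶ m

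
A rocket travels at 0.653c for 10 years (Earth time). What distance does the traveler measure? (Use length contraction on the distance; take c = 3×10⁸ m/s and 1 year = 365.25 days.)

Earth distance: d = v × t = 0.653c × 10 yr = 6.1821×10¹⁶ m
γ = 1.3204
d' = d/γ = 6.1821×10¹⁶/1.3204 = 4.682×10¹⁶ m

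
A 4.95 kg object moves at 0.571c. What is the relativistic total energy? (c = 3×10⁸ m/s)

γ = 1/√(1 - 0.571²) = 1.2181
mc² = 4.95 × (3×10⁸)² = 4.455×10¹⁷ J
E = γmc² = 1.2181 × 4.455×10¹⁷ = 5.427×10¹⁷ J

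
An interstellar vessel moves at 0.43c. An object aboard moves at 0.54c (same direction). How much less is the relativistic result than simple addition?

Classical: u' + v = 0.54 + 0.43 = 0.97c
Relativistic: u = (0.54 + 0.43)/(1 + 0.2322) = 0.97/1.2322 = 0.7872c
Difference: 0.97 - 0.7872 = 0.1828c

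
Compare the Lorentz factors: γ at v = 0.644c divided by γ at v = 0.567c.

γ₁ = 1/√(1 - 0.644²) = 1.307
γ₂ = 1/√(1 - 0.567²) = 1.214
γ₁/γ₂ = 1.307/1.214 = 1.077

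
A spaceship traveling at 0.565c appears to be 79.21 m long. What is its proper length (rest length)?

Contracted length L = 79.21 m
γ = 1/√(1 - 0.565²) = 1.212
L₀ = γL = 1.212 × 79.21 = 96.00 m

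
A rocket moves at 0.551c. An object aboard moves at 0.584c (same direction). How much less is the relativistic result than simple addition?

Classical: u' + v = 0.584 + 0.551 = 1.135c
Relativistic: u = (0.584 + 0.551)/(1 + 0.321784) = 1.135/1.321784 = 0.8587c
Difference: 1.135 - 0.8587 = 0.2763c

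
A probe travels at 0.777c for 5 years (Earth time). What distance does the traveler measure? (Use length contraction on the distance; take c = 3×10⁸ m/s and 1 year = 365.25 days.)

Earth distance: d = v × t = 0.777c × 5 yr = 3.678×10¹⁶ m
γ = 1.589
d' = d/γ = 3.678×10¹⁶/1.589 = 2.315×10¹⁶ m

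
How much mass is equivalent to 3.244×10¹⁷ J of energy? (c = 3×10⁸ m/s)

From E = mc², we get m = E/c²
c² = (3×10⁸)² = 9×10¹⁶ m²/s²
m = 3.244×10¹⁷ / 9×10¹⁶ = 3.604 kg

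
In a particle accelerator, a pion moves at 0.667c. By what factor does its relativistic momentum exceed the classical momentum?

p_rel = γmv, p_class = mv
Ratio = γ = 1/√(1 - 0.667²)
= 1/√(0.555111) = 1.342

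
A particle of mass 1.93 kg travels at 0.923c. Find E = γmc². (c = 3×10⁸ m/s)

γ = 1/√(1 - 0.923²) = 2.599
mc² = 1.93 × (3×10⁸)² = 1.737×10¹⁷ J
E = γmc² = 2.599 × 1.737×10¹⁷ = 4.514×10¹⁷ J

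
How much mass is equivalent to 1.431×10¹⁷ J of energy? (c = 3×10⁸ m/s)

From E = mc², we get m = E/c²
c² = (3×10⁸)² = 9×10¹⁶ m²/s²
m = 1.431×10¹⁷ / 9×10¹⁶ = 1.590 kg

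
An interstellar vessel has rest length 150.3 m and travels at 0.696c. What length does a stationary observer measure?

Proper length L₀ = 150.3 m
γ = 1/√(1 - 0.696²) = 1.393
L = L₀/γ = 150.3/1.393 = 107.9 m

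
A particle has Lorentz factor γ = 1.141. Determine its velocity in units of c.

From γ = 1/√(1 - v²/c²):
1/γ² = 1/1.141² = 0.76812
v²/c² = 1 - 0.76812 = 0.23188
v/c = √(0.23188) = 0.4815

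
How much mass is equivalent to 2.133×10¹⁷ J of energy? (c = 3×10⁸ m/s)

From E = mc², we get m = E/c²
c² = (3×10⁸)² = 9×10¹⁶ m²/s²
m = 2.133×10¹⁷ / 9×10¹⁶ = 2.370 kg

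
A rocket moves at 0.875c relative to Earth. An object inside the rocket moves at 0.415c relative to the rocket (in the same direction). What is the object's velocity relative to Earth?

u = (u' + v)/(1 + u'v/c²)
Numerator: 0.415 + 0.875 = 1.29
Denominator: 1 + 0.363125 = 1.363125
u = 1.29/1.363125 = 0.9464c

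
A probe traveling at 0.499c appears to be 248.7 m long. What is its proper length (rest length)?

Contracted length L = 248.7 m
γ = 1/√(1 - 0.499²) = 1.154
L₀ = γL = 1.154 × 248.7 = 287.0 m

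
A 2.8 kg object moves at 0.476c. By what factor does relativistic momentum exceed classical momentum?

p_rel = γmv, p_class = mv
Ratio = γ = 1/√(1 - 0.476²) = 1.137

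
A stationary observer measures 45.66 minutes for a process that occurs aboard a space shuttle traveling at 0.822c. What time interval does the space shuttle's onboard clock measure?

Dilated time Δt = 45.66 minutes
γ = 1/√(1 - 0.822²) = 1.756
Δt₀ = Δt/γ = 45.66/1.756 = 26.00 minutes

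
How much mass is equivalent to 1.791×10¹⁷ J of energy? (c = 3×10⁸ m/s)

From E = mc², we get m = E/c²
c² = (3×10⁸)² = 9×10¹⁶ m²/s²
m = 1.791×10¹⁷ / 9×10¹⁶ = 1.990 kg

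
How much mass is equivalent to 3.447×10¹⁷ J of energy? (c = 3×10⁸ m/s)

From E = mc², we get m = E/c²
c² = (3×10⁸)² = 9×10¹⁶ m²/s²
m = 3.447×10¹⁷ / 9×10¹⁶ = 3.830 kg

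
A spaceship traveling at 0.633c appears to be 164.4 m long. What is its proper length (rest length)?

Contracted length L = 164.4 m
γ = 1/√(1 - 0.633²) = 1.292
L₀ = γL = 1.292 × 164.4 = 212.4 m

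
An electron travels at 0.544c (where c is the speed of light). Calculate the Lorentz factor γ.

v/c = 0.544, so (v/c)² = 0.295936
1 - (v/c)² = 0.704064
γ = 1/√(0.704064) = 1.192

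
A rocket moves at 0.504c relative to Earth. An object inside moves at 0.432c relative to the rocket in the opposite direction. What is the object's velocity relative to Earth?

Object's velocity in rocket frame is u' = -0.432c
u = (u' + v)/(1 + u'v/c²) = (v - 0.432)/(1 - 0.432·v/c²)
Numerator: 0.504 - 0.432 = 0.072
Denominator: 1 - 0.217728 = 0.782272
u = 0.072/0.782272 = 0.09204c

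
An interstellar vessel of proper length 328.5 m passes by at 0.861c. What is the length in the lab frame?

Proper length L₀ = 328.5 m
γ = 1/√(1 - 0.861²) = 1.966
L = L₀/γ = 328.5/1.966 = 167.1 m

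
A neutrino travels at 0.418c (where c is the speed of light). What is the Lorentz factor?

v/c = 0.418, so (v/c)² = 0.174724
1 - (v/c)² = 0.825276
γ = 1/√(0.825276) = 1.101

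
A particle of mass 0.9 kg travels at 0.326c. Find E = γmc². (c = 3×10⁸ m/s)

γ = 1/√(1 - 0.326²) = 1.0578
mc² = 0.9 × (3×10⁸)² = 8.100×10¹⁶ J
E = γmc² = 1.0578 × 8.100×10¹⁶ = 8.568×10¹⁶ J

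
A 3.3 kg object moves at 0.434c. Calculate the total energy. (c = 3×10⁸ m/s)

γ = 1/√(1 - 0.434²) = 1.110
mc² = 3.3 × (3×10⁸)² = 2.970×10¹⁷ J
E = γmc² = 1.110 × 2.970×10¹⁷ = 3.297×10¹⁷ J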